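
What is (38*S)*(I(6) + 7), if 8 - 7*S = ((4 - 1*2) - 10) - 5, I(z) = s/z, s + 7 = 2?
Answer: 703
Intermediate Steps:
s = -5 (s = -7 + 2 = -5)
I(z) = -5/z
S = 3 (S = 8/7 - (((4 - 1*2) - 10) - 5)/7 = 8/7 - (((4 - 2) - 10) - 5)/7 = 8/7 - ((2 - 10) - 5)/7 = 8/7 - (-8 - 5)/7 = 8/7 - ⅐*(-13) = 8/7 + 13/7 = 3)
(38*S)*(I(6) + 7) = (38*3)*(-5/6 + 7) = 114*(-5*⅙ + 7) = 114*(-⅚ + 7) = 114*(37/6) = 703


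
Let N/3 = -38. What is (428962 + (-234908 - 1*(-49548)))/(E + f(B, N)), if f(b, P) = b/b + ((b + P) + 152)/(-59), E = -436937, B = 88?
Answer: -7186259/12889675 ≈ -0.55752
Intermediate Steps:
N = -114 (N = 3*(-38) = -114)
f(b, P) = -93/59 - P/59 - b/59 (f(b, P) = 1 + ((P + b) + 152)*(-1/59) = 1 + (152 + P + b)*(-1/59) = 1 + (-152/59 - P/59 - b/59) = -93/59 - P/59 - b/59)
(428962 + (-234908 - 1*(-49548)))/(E + f(B, N)) = (428962 + (-234908 - 1*(-49548)))/(-436937 + (-93/59 - 1/59*(-114) - 1/59*88)) = (428962 + (-234908 + 49548))/(-436937 + (-93/59 + 114/59 - 88/59)) = (428962 - 185360)/(-436937 - 67/59) = 243602/(-25779350/59) = 243602*(-59/25779350) = -7186259/12889675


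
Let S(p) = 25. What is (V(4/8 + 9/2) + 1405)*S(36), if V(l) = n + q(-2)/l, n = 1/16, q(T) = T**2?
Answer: 562345/16 ≈ 35147.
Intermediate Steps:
n = 1/16 ≈ 0.062500
V(l) = 1/16 + 4/l (V(l) = 1/16 + (-2)**2/l = 1/16 + 4/l)
(V(4/8 + 9/2) + 1405)*S(36) = ((64 + (4/8 + 9/2))/(16*(4/8 + 9/2)) + 1405)*25 = ((64 + (4*(1/8) + 9*(1/2)))/(16*(4*(1/8) + 9*(1/2))) + 1405)*25 = ((64 + (1/2 + 9/2))/(16*(1/2 + 9/2)) + 1405)*25 = ((1/16)*(64 + 5)/5 + 1405)*25 = ((1/16)*(1/5)*69 + 1405)*25 = (69/80 + 1405)*25 = (112469/80)*25 = 562345/16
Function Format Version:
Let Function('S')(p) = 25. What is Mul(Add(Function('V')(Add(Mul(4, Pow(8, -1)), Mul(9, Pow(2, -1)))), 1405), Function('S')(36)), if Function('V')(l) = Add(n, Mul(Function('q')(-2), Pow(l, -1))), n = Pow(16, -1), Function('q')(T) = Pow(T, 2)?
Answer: Rational(562345, 16) ≈ 35147.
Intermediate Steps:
n = Rational(1, 16) ≈ 0.062500
Function('V')(l) = Add(Rational(1, 16), Mul(4, Pow(l, -1))) (Function('V')(l) = Add(Rational(1, 16), Mul(Pow(-2, 2), Pow(l, -1))) = Add(Rational(1, 16), Mul(4, Pow(l, -1))))
Mul(Add(Function('V')(Add(Mul(4, Pow(8, -1)), Mul(9, Pow(2, -1)))), 1405), Function('S')(36)) = Mul(Add(Mul(Rational(1, 16), Pow(Add(Mul(4, Pow(8, -1)), Mul(9, Pow(2, -1))), -1), Add(64, Add(Mul(4, Pow(8, -1)), Mul(9, Pow(2, -1))))), 1405), 25) = Mul(Add(Mul(Rational(1, 16), Pow(Add(Mul(4, Rational(1, 8)), Mul(9, Rational(1, 2))), -1), Add(64, Add(Mul(4, Rational(1, 8)), Mul(9, Rational(1, 2))))), 1405), 25) = Mul(Add(Mul(Rational(1, 16), Pow(Add(Rational(1, 2), Rational(9, 2)), -1), Add(64, Add(Rational(1, 2), Rational(9, 2)))), 1405), 25) = Mul(Add(Mul(Rational(1, 16), Pow(5, -1), Add(64, 5)), 1405), 25) = Mul(Add(Mul(Rational(1, 16), Rational(1, 5), 69), 1405), 25) = Mul(Add(Rational(69, 80), 1405), 25) = Mul(Rational(112469, 80), 25) = Rational(562345, 16)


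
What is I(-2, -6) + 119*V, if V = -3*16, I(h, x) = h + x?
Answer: -5720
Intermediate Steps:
V = -48
I(-2, -6) + 119*V = (-2 - 6) + 119*(-48) = -8 - 5712 = -5720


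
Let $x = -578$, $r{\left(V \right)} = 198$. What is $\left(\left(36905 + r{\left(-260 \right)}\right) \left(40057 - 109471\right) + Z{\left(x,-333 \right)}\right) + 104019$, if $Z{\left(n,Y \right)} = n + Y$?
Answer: $-2575364534$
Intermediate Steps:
$Z{\left(n,Y \right)} = Y + n$
$\left(\left(36905 + r{\left(-260 \right)}\right) \left(40057 - 109471\right) + Z{\left(x,-333 \right)}\right) + 104019 = \left(\left(36905 + 198\right) \left(40057 - 109471\right) - 911\right) + 104019 = \left(37103 \left(-69414\right) - 911\right) + 104019 = \left(-2575467642 - 911\right) + 104019 = -2575468553 + 104019 = -2575364534$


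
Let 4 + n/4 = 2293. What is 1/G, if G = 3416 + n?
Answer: 1/12572 ≈ 7.9542e-5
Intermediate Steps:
n = 9156 (n = -16 + 4*2293 = -16 + 9172 = 9156)
G = 12572 (G = 3416 + 9156 = 12572)
1/G = 1/12572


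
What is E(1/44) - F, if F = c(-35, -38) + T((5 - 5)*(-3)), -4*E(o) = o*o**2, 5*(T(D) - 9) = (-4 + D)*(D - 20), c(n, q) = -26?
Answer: 340735/340736 ≈ 1.0000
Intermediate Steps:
T(D) = 9 + (-20 + D)*(-4 + D)/5 (T(D) = 9 + ((-4 + D)*(D - 20))/5 = 9 + ((-4 + D)*(-20 + D))/5 = 9 + ((-20 + D)*(-4 + D))/5 = 9 + (-20 + D)*(-4 + D)/5)
E(o) = -o**3/4 (E(o) = -o*o**2/4 = -o**3/4)
F = -1 (F = -26 + (25 - 24*(5 - 5)*(-3)/5 + ((5 - 5)*(-3))**2/5) = -26 + (25 - 0*(-3) + (0*(-3))**2/5) = -26 + (25 - 24/5*0 + (1/5)*0**2) = -26 + (25 + 0 + (1/5)*0) = -26 + (25 + 0 + 0) = -26 + 25 = -1)
E(1/44) - F = -(1/44)**3/4 - 1*(-1) = -(1/44)**3/4 + 1 = -1/4*1/85184 + 1 = -1/340736 + 1 = 340735/340736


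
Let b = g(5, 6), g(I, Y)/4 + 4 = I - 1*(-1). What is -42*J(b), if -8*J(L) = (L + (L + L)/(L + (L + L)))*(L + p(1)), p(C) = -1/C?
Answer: 637/2 ≈ 318.50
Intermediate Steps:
g(I, Y) = -12 + 4*I (g(I, Y) = -16 + 4*(I - 1*(-1)) = -16 + 4*(I + 1) = -16 + 4*(1 + I) = -16 + (4 + 4*I) = -12 + 4*I)
b = 8 (b = -12 + 4*5 = -12 + 20 = 8)
J(L) = -(-1 + L)*(2/3 + L)/8 (J(L) = -(L + (L + L)/(L + (L + L)))*(L - 1/1)/8 = -(L + (2*L)/(L + 2*L))*(L - 1*1)/8 = -(L + (2*L)/((3*L)))*(L - 1)/8 = -(L + (2*L)*(1/(3*L)))*(-1 + L)/8 = -(L + 2/3)*(-1 + L)/8 = -(2/3 + L)*(-1 + L)/8 = -(-1 + L)*(2/3 + L)/8)
-42*J(b) = -42*(1/12 - 1/8*8**2 + (1/24)*8) = -42*(1/12 - 1/8*64 + 1/3) = -42*(1/12 - 8 + 1/3) = -42*(-91/12) = 637/2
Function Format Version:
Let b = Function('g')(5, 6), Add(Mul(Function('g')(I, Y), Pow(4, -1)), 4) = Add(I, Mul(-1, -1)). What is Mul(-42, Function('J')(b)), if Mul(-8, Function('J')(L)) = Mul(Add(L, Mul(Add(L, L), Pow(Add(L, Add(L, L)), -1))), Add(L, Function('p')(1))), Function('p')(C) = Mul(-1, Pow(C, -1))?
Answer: Rational(637, 2) ≈ 318.50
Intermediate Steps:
Function('g')(I, Y) = Add(-12, Mul(4, I)) (Function('g')(I, Y) = Add(-16, Mul(4, Add(I, Mul(-1, -1)))) = Add(-16, Mul(4, Add(I, 1))) = Add(-16, Mul(4, Add(1, I))) = Add(-16, Add(4, Mul(4, I))) = Add(-12, Mul(4, I)))
b = 8 (b = Add(-12, Mul(4, 5)) = Add(-12, 20) = 8)
Function('J')(L) = Mul(Rational(-1, 8), Add(-1, L), Add(Rational(2, 3), L)) (Function('J')(L) = Mul(Rational(-1, 8), Mul(Add(L, Mul(Add(L, L), Pow(Add(L, Add(L, L)), -1))), Add(L, Mul(-1, Pow(1, -1))))) = Mul(Rational(-1, 8), Mul(Add(L, Mul(Mul(2, L), Pow(Add(L, Mul(2, L)), -1))), Add(L, Mul(-1, 1)))) = Mul(Rational(-1, 8), Mul(Add(L, Mul(Mul(2, L), Pow(Mul(3, L), -1))), Add(L, -1))) = Mul(Rational(-1, 8), Mul(Add(L, Mul(Mul(2, L), Mul(Rational(1, 3), Pow(L, -1)))), Add(-1, L))) = Mul(Rational(-1, 8), Mul(Add(L, Rational(2, 3)), Add(-1, L))) = Mul(Rational(-1, 8), Mul(Add(Rational(2, 3), L), Add(-1, L))) = Mul(Rational(-1, 8), Mul(Add(-1, L), Add(Rational(2, 3), L))) = Mul(Rational(-1, 8), Add(-1, L), Add(Rational(2, 3), L)))
Mul(-42, Function('J')(b)) = Mul(-42, Add(Rational(1, 12), Mul(Rational(-1, 8), Pow(8, 2)), Mul(Rational(1, 24), 8))) = Mul(-42, Add(Rational(1, 12), Mul(Rational(-1, 8), 64), Rational(1, 3))) = Mul(-42, Add(Rational(1, 12), -8, Rational(1, 3))) = Mul(-42, Rational(-91, 12)) = Rational(637, 2)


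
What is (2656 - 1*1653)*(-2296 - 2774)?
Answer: -5085210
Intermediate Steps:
(2656 - 1*1653)*(-2296 - 2774) = (2656 - 1653)*(-5070) = 1003*(-5070) = -5085210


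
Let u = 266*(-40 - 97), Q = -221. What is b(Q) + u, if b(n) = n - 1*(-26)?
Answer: -36637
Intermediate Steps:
u = -36442 (u = 266*(-137) = -36442)
b(n) = 26 + n (b(n) = n + 26 = 26 + n)
b(Q) + u = (26 - 221) - 36442 = -195 - 36442 = -36637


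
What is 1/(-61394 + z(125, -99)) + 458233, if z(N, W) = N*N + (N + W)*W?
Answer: 22152357918/48343 ≈ 4.5823e+5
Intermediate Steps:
z(N, W) = N² + W*(N + W)
1/(-61394 + z(125, -99)) + 458233 = 1/(-61394 + (125² + (-99)² + 125*(-99))) + 458233 = 1/(-61394 + (15625 + 9801 - 12375)) + 458233 = 1/(-61394 + 13051) + 458233 = 1/(-48343) + 458233 = -1/48343 + 458233 = 22152357918/48343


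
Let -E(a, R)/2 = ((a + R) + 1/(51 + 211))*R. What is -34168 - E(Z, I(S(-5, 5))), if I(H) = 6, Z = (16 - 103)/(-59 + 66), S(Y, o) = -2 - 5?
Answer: -31402754/917 ≈ -34245.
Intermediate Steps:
S(Y, o) = -7
Z = -87/7 ≈ -12.429
E(a, R) = -2*R*(1/262 + R + a) (E(a, R) = -2*((a + R) + 1/(51 + 211))*R = -2*((R + a) + 1/262)*R = -2*(1/262 + R + a)*R = -2*R*(1/262 + R + a))
-34168 - E(Z, I(S(-5, 5))) = -34168 - (-1)*6*(1 + 262*6 + 262*(-87/7))/131 = -34168 - (-1)*6*(1 + 1572 - 22794/7)/131 = -34168 - (-1)*6*(-11783)/(131*7) = -34168 - 1*70698/917 = -34168 - 70698/917 = -31402754/917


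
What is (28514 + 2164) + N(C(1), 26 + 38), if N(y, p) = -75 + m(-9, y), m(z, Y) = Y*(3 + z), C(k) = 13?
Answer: 30525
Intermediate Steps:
N(y, p) = -75 - 6*y (N(y, p) = -75 + y*(3 - 9) = -75 + y*(-6) = -75 - 6*y)
(28514 + 2164) + N(C(1), 26 + 38) = (28514 + 2164) + (-75 - 6*13) = 30678 + (-75 - 78) = 30678 - 153 = 30525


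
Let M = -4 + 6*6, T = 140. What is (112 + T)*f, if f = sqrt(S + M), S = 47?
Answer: 252*sqrt(79) ≈ 2239.8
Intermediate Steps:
M = 32 (M = -4 + 36 = 32)
f = sqrt(79) (f = sqrt(47 + 32) = sqrt(79) ≈ 8.8882)
(112 + T)*f = (112 + 140)*sqrt(79) = 252*sqrt(79)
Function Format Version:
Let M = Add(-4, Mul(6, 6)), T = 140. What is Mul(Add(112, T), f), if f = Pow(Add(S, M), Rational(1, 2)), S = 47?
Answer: Mul(252, Pow(79, Rational(1, 2))) ≈ 2239.8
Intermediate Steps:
M = 32 (M = Add(-4, 36) = 32)
f = Pow(79, Rational(1, 2)) (f = Pow(Add(47, 32), Rational(1, 2)) = Pow(79, Rational(1, 2)) ≈ 8.8882)
Mul(Add(112, T), f) = Mul(Add(112, 140), Pow(79, Rational(1, 2))) = Mul(252, Pow(79, Rational(1, 2)))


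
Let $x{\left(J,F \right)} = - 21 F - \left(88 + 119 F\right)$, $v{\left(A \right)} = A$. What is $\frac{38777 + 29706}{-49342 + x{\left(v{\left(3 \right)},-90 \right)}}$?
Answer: $- \frac{68483}{36830} \approx -1.8594$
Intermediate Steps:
$x{\left(J,F \right)} = -88 - 140 F$ ($x{\left(J,F \right)} = - 21 F - \left(88 + 119 F\right) = -88 - 140 F$)
$\frac{38777 + 29706}{-49342 + x{\left(v{\left(3 \right)},-90 \right)}} = \frac{38777 + 29706}{-49342 - -12512} = \frac{68483}{-49342 + \left(-88 + 12600\right)} = \frac{68483}{-49342 + 12512} = \frac{68483}{-36830} = 68483 \left(- \frac{1}{36830}\right) = - \frac{68483}{36830}$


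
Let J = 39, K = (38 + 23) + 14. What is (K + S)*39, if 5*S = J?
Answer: 16146/5 ≈ 3229.2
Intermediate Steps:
K = 75 (K = 61 + 14 = 75)
S = 39/5 (S = (⅕)*39 = 39/5 ≈ 7.8000)
(K + S)*39 = (75 + 39/5)*39 = (414/5)*39 = 16146/5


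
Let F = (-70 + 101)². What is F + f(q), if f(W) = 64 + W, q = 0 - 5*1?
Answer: 1020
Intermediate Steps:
q = -5 (q = 0 - 5 = -5)
F = 961 (F = 31² = 961)
F + f(q) = 961 + (64 - 5) = 961 + 59 = 1020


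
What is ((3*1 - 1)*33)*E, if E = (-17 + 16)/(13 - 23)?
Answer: 33/5 ≈ 6.6000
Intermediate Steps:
E = 1/10 (E = -1/(-10) = -1*(-1/10) = 1/10 ≈ 0.10000)
((3*1 - 1)*33)*E = ((3*1 - 1)*33)*(1/10) = ((3 - 1)*33)*(1/10) = (2*33)*(1/10) = 66*(1/10) = 33/5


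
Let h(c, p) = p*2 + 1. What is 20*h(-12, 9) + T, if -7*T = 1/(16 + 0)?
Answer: 42559/112 ≈ 379.99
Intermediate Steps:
h(c, p) = 1 + 2*p (h(c, p) = 2*p + 1 = 1 + 2*p)
T = -1/112 (T = -1/(7*(16 + 0)) = -⅐/16 = -⅐*1/16 = -1/112 ≈ -0.0089286)
20*h(-12, 9) + T = 20*(1 + 2*9) - 1/112 = 20*(1 + 18) - 1/112 = 20*19 - 1/112 = 380 - 1/112 = 42559/112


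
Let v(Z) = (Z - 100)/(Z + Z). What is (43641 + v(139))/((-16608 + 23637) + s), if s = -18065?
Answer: -12132237/3068008 ≈ -3.9544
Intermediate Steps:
v(Z) = (-100 + Z)/(2*Z) (v(Z) = (-100 + Z)/((2*Z)) = (-100 + Z)*(1/(2*Z)) = (-100 + Z)/(2*Z))
(43641 + v(139))/((-16608 + 23637) + s) = (43641 + (1/2)*(-100 + 139)/139)/((-16608 + 23637) - 18065) = (43641 + (1/2)*(1/139)*39)/(7029 - 18065) = (43641 + 39/278)/(-11036) = (12132237/278)*(-1/11036) = -12132237/3068008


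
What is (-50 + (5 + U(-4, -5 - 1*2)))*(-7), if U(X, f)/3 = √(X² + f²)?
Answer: 315 - 21*√65 ≈ 145.69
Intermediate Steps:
U(X, f) = 3*√(X² + f²)
(-50 + (5 + U(-4, -5 - 1*2)))*(-7) = (-50 + (5 + 3*√((-4)² + (-5 - 1*2)²)))*(-7) = (-50 + (5 + 3*√(16 + (-5 - 2)²)))*(-7) = (-50 + (5 + 3*√(16 + (-7)²)))*(-7) = (-50 + (5 + 3*√(16 + 49)))*(-7) = (-50 + (5 + 3*√65))*(-7) = (-45 + 3*√65)*(-7) = 315 - 21*√65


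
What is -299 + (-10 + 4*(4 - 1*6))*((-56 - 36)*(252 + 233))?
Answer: 802861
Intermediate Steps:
-299 + (-10 + 4*(4 - 1*6))*((-56 - 36)*(252 + 233)) = -299 + (-10 + 4*(4 - 6))*(-92*485) = -299 + (-10 + 4*(-2))*(-44620) = -299 + (-10 - 8)*(-44620) = -299 - 18*(-44620) = -299 + 803160 = 802861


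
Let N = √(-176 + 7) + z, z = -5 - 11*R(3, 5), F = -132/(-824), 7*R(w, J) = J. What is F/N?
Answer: -10395/1687243 - 21021*I/3374486 ≈ -0.0061609 - 0.0062294*I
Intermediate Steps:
R(w, J) = J/7
F = 33/206 (F = -132*(-1/824) = 33/206 ≈ 0.16019)
z = -90/7 (z = -5 - 11*5/7 = -5 - 55/7 = -90/7 ≈ -12.857)
N = -90/7 + 13*I (N = √(-176 + 7) - 90/7 = √(-169) - 90/7 = 13*I - 90/7 = -90/7 + 13*I ≈ -12.857 + 13.0*I)
F/N = 33/(206*(-90/7 + 13*I)) = 33*(49*(-90/7 - 13*I)/16381)/206 = 1617*(-90/7 - 13*I)/3374486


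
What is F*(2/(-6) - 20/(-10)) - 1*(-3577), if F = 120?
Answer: 3777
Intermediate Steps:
F*(2/(-6) - 20/(-10)) - 1*(-3577) = 120*(2/(-6) - 20/(-10)) - 1*(-3577) = 120*(2*(-1/6) - 20*(-1/10)) + 3577 = 120*(-1/3 + 2) + 3577 = 120*(5/3) + 3577 = 200 + 3577 = 3777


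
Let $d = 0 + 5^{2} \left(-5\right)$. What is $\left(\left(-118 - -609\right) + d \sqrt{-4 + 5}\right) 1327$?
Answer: $485682$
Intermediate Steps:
$d = -125$ ($d = 0 + 25 \left(-5\right) = 0 - 125 = -125$)
$\left(\left(-118 - -609\right) + d \sqrt{-4 + 5}\right) 1327 = \left(\left(-118 - -609\right) - 125 \sqrt{-4 + 5}\right) 1327 = \left(\left(-118 + 609\right) - 125 \sqrt{1}\right) 1327 = \left(491 - 125\right) 1327 = 366 \cdot 1327 = 485682$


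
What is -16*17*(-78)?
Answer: 21216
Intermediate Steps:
-16*17*(-78) = -272*(-78) = 21216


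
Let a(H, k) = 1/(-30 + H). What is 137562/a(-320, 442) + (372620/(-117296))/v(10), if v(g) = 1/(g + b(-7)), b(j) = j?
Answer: -1411854110265/29324 ≈ -4.8147e+7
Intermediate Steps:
v(g) = 1/(-7 + g) (v(g) = 1/(g - 7) = 1/(-7 + g))
137562/a(-320, 442) + (372620/(-117296))/v(10) = 137562/(1/(-30 - 320)) + (372620/(-117296))/(1/(-7 + 10)) = 137562/(1/(-350)) + (372620*(-1/117296))/(1/3) = 137562/(-1/350) - 93155/(29324*⅓) = 137562*(-350) - 93155/29324*3 = -48146700 - 279465/29324 = -1411854110265/29324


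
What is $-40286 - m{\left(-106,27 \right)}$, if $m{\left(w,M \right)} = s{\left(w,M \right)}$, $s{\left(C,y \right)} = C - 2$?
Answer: $-40178$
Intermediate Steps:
$s{\left(C,y \right)} = -2 + C$ ($s{\left(C,y \right)} = C - 2 = -2 + C$)
$m{\left(w,M \right)} = -2 + w$
$-40286 - m{\left(-106,27 \right)} = -40286 - \left(-2 - 106\right) = -40286 - -108 = -40286 + 108 = -40178$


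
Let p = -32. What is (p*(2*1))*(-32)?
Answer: 2048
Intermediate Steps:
(p*(2*1))*(-32) = -64*(-32) = 2048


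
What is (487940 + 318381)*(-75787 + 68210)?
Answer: -6109494217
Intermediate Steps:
(487940 + 318381)*(-75787 + 68210) = 806321*(-7577) = -6109494217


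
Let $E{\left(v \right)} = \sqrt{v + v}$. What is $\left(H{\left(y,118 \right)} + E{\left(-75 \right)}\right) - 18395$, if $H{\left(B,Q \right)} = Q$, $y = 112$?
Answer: $-18277 + 5 i \sqrt{6} \approx -18277.0 + 12.247 i$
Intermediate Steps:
$E{\left(v \right)} = \sqrt{2} \sqrt{v}$ ($E{\left(v \right)} = \sqrt{2 v} = \sqrt{2} \sqrt{v}$)
$\left(H{\left(y,118 \right)} + E{\left(-75 \right)}\right) - 18395 = \left(118 + \sqrt{2} \sqrt{-75}\right) - 18395 = \left(118 + \sqrt{2} \cdot 5 i \sqrt{3}\right) - 18395 = \left(118 + 5 i \sqrt{6}\right) - 18395 = -18277 + 5 i \sqrt{6}$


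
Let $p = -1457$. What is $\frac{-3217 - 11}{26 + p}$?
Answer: $\frac{1076}{477} \approx 2.2558$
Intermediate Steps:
$\frac{-3217 - 11}{26 + p} = \frac{-3217 - 11}{26 - 1457} = \frac{-3217 - 11}{-1431} = \left(-3228\right) \left(- \frac{1}{1431}\right) = \frac{1076}{477}$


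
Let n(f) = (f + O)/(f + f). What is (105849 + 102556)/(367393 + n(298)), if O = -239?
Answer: 124209380/218966287 ≈ 0.56725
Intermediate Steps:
n(f) = (-239 + f)/(2*f) (n(f) = (f - 239)/(f + f) = (-239 + f)/((2*f)) = (-239 + f)*(1/(2*f)) = (-239 + f)/(2*f))
(105849 + 102556)/(367393 + n(298)) = (105849 + 102556)/(367393 + (1/2)*(-239 + 298)/298) = 208405/(367393 + (1/2)*(1/298)*59) = 208405/(367393 + 59/596) = 208405/(218966287/596) = 208405*(596/218966287) = 124209380/218966287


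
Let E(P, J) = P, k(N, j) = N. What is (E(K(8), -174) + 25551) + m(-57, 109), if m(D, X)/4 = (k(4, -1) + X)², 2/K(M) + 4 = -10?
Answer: 536388/7 ≈ 76627.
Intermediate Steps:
K(M) = -⅐ (K(M) = 2/(-4 - 10) = 2/(-14) = 2*(-1/14) = -⅐)
m(D, X) = 4*(4 + X)²
(E(K(8), -174) + 25551) + m(-57, 109) = (-⅐ + 25551) + 4*(4 + 109)² = 178856/7 + 4*113² = 178856/7 + 4*12769 = 178856/7 + 51076 = 536388/7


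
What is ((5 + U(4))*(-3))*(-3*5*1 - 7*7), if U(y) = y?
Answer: 1728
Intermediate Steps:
((5 + U(4))*(-3))*(-3*5*1 - 7*7) = ((5 + 4)*(-3))*(-3*5*1 - 7*7) = (9*(-3))*(-15*1 - 49) = -27*(-15 - 49) = -27*(-64) = 1728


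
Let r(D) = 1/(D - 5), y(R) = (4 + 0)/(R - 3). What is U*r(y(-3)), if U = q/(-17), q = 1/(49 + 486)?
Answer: 3/154615 ≈ 1.9403e-5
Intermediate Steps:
y(R) = 4/(-3 + R)
q = 1/535 ≈ 0.0018692
r(D) = 1/(-5 + D)
U = -1/9095 (U = (1/535)/(-17) = (1/535)*(-1/17) = -1/9095 ≈ -0.00010995)
U*r(y(-3)) = -1/(9095*(-5 + 4/(-3 - 3))) = -1/(9095*(-5 + 4/(-6))) = -1/(9095*(-5 + 4*(-⅙))) = -1/(9095*(-5 - ⅔)) = -1/(9095*(-17/3)) = -1/9095*(-3/17) = 3/154615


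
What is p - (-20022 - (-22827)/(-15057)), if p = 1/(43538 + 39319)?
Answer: 132174048066/6600941 ≈ 20024.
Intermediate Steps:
p = 1/82857 ≈ 1.2069e-5
p - (-20022 - (-22827)/(-15057)) = 1/82857 - (-20022 - (-22827)/(-15057)) = 1/82857 - (-20022 - (-22827)*(-1)/15057) = 1/82857 - (-20022 - 1*1087/717) = 1/82857 - (-20022 - 1087/717) = 1/82857 - 1*(-14356861/717) = 1/82857 + 14356861/717 = 132174048066/6600941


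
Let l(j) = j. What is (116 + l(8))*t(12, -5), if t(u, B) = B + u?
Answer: 868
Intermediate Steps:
(116 + l(8))*t(12, -5) = (116 + 8)*(-5 + 12) = 124*7 = 868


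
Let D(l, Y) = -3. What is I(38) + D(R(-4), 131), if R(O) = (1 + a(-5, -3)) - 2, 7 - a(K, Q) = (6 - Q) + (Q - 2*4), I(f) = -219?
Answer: -222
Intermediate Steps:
a(K, Q) = 9 (a(K, Q) = 7 - ((6 - Q) + (Q - 2*4)) = 7 - ((6 - Q) + (Q - 8)) = 7 - ((6 - Q) + (-8 + Q)) = 7 - 1*(-2) = 7 + 2 = 9)
R(O) = 8 (R(O) = (1 + 9) - 2 = 10 - 2 = 8)
I(38) + D(R(-4), 131) = -219 - 3 = -222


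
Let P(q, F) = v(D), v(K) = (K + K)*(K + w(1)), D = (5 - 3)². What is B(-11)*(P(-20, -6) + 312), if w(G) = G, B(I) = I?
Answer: -3872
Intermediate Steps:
D = 4 (D = 2² = 4)
v(K) = 2*K*(1 + K) (v(K) = (K + K)*(K + 1) = (2*K)*(1 + K) = 2*K*(1 + K))
P(q, F) = 40 (P(q, F) = 2*4*(1 + 4) = 2*4*5 = 40)
B(-11)*(P(-20, -6) + 312) = -11*(40 + 312) = -11*352 = -3872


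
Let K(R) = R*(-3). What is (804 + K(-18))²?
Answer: 736164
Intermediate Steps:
K(R) = -3*R
(804 + K(-18))² = (804 - 3*(-18))² = (804 + 54)² = 858² = 736164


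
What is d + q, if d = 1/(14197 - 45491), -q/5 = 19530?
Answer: -3055859101/31294 ≈ -97650.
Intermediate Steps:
q = -97650 (q = -5*19530 = -97650)
d = -1/31294 (d = 1/(-31294) = -1/31294 ≈ -3.1955e-5)
d + q = -1/31294 - 97650 = -3055859101/31294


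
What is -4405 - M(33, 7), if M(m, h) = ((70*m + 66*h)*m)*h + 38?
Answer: -644775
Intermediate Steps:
M(m, h) = 38 + h*m*(66*h + 70*m) (M(m, h) = ((66*h + 70*m)*m)*h + 38 = (m*(66*h + 70*m))*h + 38 = h*m*(66*h + 70*m) + 38 = 38 + h*m*(66*h + 70*m))
-4405 - M(33, 7) = -4405 - (38 + 66*33*7² + 70*7*33²) = -4405 - (38 + 66*33*49 + 70*7*1089) = -4405 - (38 + 106722 + 533610) = -4405 - 1*640370 = -4405 - 640370 = -644775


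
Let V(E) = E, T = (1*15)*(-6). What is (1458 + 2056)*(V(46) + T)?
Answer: -154616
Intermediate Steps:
T = -90 (T = 15*(-6) = -90)
(1458 + 2056)*(V(46) + T) = (1458 + 2056)*(46 - 90) = 3514*(-44) = -154616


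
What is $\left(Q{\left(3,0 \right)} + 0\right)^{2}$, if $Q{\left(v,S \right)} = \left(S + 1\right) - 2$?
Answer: $1$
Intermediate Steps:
$Q{\left(v,S \right)} = -1 + S$ ($Q{\left(v,S \right)} = \left(1 + S\right) - 2 = -1 + S$)
$\left(Q{\left(3,0 \right)} + 0\right)^{2} = \left(\left(-1 + 0\right) + 0\right)^{2} = \left(-1 + 0\right)^{2} = \left(-1\right)^{2} = 1$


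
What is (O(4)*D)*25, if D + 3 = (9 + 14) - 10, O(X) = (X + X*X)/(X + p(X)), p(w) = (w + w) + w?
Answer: 625/2 ≈ 312.50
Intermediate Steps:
p(w) = 3*w (p(w) = 2*w + w = 3*w)
O(X) = (X + X**2)/(4*X) (O(X) = (X + X*X)/(X + 3*X) = (X + X**2)/((4*X)) = (X + X**2)*(1/(4*X)) = (X + X**2)/(4*X))
D = 10 (D = -3 + ((9 + 14) - 10) = -3 + (23 - 10) = -3 + 13 = 10)
(O(4)*D)*25 = ((1/4 + (1/4)*4)*10)*25 = ((1/4 + 1)*10)*25 = ((5/4)*10)*25 = (25/2)*25 = 625/2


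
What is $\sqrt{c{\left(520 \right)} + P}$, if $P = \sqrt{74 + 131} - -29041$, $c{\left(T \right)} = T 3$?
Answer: $\sqrt{30601 + \sqrt{205}} \approx 174.97$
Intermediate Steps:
$c{\left(T \right)} = 3 T$
$P = 29041 + \sqrt{205}$ ($P = \sqrt{205} + 29041 = 29041 + \sqrt{205} \approx 29055.0$)
$\sqrt{c{\left(520 \right)} + P} = \sqrt{3 \cdot 520 + \left(29041 + \sqrt{205}\right)} = \sqrt{1560 + \left(29041 + \sqrt{205}\right)} = \sqrt{30601 + \sqrt{205}}$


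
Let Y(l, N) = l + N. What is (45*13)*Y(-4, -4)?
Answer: -4680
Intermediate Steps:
Y(l, N) = N + l
(45*13)*Y(-4, -4) = (45*13)*(-4 - 4) = 585*(-8) = -4680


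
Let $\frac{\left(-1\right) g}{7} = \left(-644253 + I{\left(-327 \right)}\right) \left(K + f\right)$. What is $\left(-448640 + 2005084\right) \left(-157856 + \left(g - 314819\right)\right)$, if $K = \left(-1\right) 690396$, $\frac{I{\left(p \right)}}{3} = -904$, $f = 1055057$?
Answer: $2570404781590624720$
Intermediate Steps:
$I{\left(p \right)} = -2712$ ($I{\left(p \right)} = 3 \left(-904\right) = -2712$)
$K = -690396$
$g = 1651460327055$ ($g = - 7 \left(-644253 - 2712\right) \left(-690396 + 1055057\right) = - 7 \left(\left(-646965\right) 364661\right) = \left(-7\right) \left(-235922903865\right) = 1651460327055$)
$\left(-448640 + 2005084\right) \left(-157856 + \left(g - 314819\right)\right) = \left(-448640 + 2005084\right) \left(-157856 + \left(1651460327055 - 314819\right)\right) = 1556444 \left(-157856 + \left(1651460327055 - 314819\right)\right) = 1556444 \left(-157856 + 1651460012236\right) = 1556444 \cdot 1651459854380 = 2570404781590624720$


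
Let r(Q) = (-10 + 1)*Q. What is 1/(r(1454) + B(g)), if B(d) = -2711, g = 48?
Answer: -1/15797 ≈ -6.3303e-5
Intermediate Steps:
r(Q) = -9*Q
1/(r(1454) + B(g)) = 1/(-9*1454 - 2711) = 1/(-13086 - 2711) = 1/(-15797) = -1/15797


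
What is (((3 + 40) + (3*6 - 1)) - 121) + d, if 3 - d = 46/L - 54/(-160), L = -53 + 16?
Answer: -168999/2960 ≈ -57.094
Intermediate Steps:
L = -37
d = 11561/2960 (d = 3 - (46/(-37) - 54/(-160)) = 3 - (46*(-1/37) - 54*(-1/160)) = 3 - (-46/37 + 27/80) = 3 - 1*(-2681/2960) = 3 + 2681/2960 = 11561/2960 ≈ 3.9057)
(((3 + 40) + (3*6 - 1)) - 121) + d = (((3 + 40) + (3*6 - 1)) - 121) + 11561/2960 = ((43 + (18 - 1)) - 121) + 11561/2960 = ((43 + 17) - 121) + 11561/2960 = (60 - 121) + 11561/2960 = -61 + 11561/2960 = -168999/2960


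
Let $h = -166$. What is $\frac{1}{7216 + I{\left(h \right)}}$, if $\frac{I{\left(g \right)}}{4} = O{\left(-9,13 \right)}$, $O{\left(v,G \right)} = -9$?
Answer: $\frac{1}{7180} \approx 0.00013928$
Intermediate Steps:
$I{\left(g \right)} = -36$ ($I{\left(g \right)} = 4 \left(-9\right) = -36$)
$\frac{1}{7216 + I{\left(h \right)}} = \frac{1}{7216 - 36} = \frac{1}{7180}$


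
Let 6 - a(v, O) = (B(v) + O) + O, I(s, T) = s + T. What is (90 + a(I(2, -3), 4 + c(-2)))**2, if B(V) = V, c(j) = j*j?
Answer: 6561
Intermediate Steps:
c(j) = j**2
I(s, T) = T + s
a(v, O) = 6 - v - 2*O (a(v, O) = 6 - ((v + O) + O) = 6 - ((O + v) + O) = 6 - (v + 2*O) = 6 + (-v - 2*O) = 6 - v - 2*O)
(90 + a(I(2, -3), 4 + c(-2)))**2 = (90 + (6 - (-3 + 2) - 2*(4 + (-2)**2)))**2 = (90 + (6 - 1*(-1) - 2*(4 + 4)))**2 = (90 + (6 + 1 - 2*8))**2 = (90 + (6 + 1 - 16))**2 = (90 - 9)**2 = 81**2 = 6561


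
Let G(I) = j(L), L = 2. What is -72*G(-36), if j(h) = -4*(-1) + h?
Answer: -432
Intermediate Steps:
j(h) = 4 + h
G(I) = 6 (G(I) = 4 + 2 = 6)
-72*G(-36) = -72*6 = -432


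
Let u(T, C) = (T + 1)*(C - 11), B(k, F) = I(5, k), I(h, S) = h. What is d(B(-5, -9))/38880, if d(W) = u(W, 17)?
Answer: 1/1080 ≈ 0.00092593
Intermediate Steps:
B(k, F) = 5
u(T, C) = (1 + T)*(-11 + C)
d(W) = 6 + 6*W (d(W) = -11 + 17 - 11*W + 17*W = 6 + 6*W)
d(B(-5, -9))/38880 = (6 + 6*5)/38880 = (6 + 30)*(1/38880) = 36*(1/38880) = 1/1080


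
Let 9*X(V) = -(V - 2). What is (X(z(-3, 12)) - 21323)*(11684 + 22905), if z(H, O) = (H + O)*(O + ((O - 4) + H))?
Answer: -6643094162/9 ≈ -7.3812e+8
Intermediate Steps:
z(H, O) = (H + O)*(-4 + H + 2*O) (z(H, O) = (H + O)*(O + ((-4 + O) + H)) = (H + O)*(O + (-4 + H + O)) = (H + O)*(-4 + H + 2*O))
X(V) = 2/9 - V/9 (X(V) = (-(V - 2))/9 = (-(-2 + V))/9 = (2 - V)/9 = 2/9 - V/9)
(X(z(-3, 12)) - 21323)*(11684 + 22905) = ((2/9 - ((-3)² - 4*(-3) - 4*12 + 2*12² + 3*(-3)*12)/9) - 21323)*(11684 + 22905) = ((2/9 - (9 + 12 - 48 + 2*144 - 108)/9) - 21323)*34589 = ((2/9 - (9 + 12 - 48 + 288 - 108)/9) - 21323)*34589 = ((2/9 - ⅑*153) - 21323)*34589 = ((2/9 - 17) - 21323)*34589 = (-151/9 - 21323)*34589 = -192058/9*34589 = -6643094162/9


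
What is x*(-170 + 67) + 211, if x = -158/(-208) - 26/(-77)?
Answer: 784627/8008 ≈ 97.980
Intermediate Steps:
x = 8787/8008 (x = -158*(-1/208) - 26*(-1/77) = 79/104 + 26/77 = 8787/8008 ≈ 1.0973)
x*(-170 + 67) + 211 = 8787*(-170 + 67)/8008 + 211 = (8787/8008)*(-103) + 211 = -905061/8008 + 211 = 784627/8008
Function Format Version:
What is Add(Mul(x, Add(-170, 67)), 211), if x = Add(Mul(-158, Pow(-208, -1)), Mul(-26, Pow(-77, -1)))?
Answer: Rational(784627, 8008) ≈ 97.980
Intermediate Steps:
x = Rational(8787, 8008) (x = Add(Mul(-158, Rational(-1, 208)), Mul(-26, Rational(-1, 77))) = Add(Rational(79, 104), Rational(26, 77)) = Rational(8787, 8008) ≈ 1.0973)
Add(Mul(x, Add(-170, 67)), 211) = Add(Mul(Rational(8787, 8008), Add(-170, 67)), 211) = Add(Mul(Rational(8787, 8008), -103), 211) = Add(Rational(-905061, 8008), 211) = Rational(784627, 8008)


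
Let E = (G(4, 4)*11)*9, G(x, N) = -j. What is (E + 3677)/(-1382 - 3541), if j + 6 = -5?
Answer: -4766/4923 ≈ -0.96811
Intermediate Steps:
j = -11 (j = -6 - 5 = -11)
G(x, N) = 11 (G(x, N) = -1*(-11) = 11)
E = 1089 (E = (11*11)*9 = 121*9 = 1089)
(E + 3677)/(-1382 - 3541) = (1089 + 3677)/(-1382 - 3541) = 4766/(-4923) = 4766*(-1/4923) = -4766/4923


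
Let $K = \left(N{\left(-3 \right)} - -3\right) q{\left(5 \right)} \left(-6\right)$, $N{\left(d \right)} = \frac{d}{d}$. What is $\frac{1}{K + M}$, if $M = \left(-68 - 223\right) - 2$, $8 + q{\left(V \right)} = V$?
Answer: $- \frac{1}{221} \approx -0.0045249$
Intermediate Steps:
$N{\left(d \right)} = 1$
$q{\left(V \right)} = -8 + V$
$K = 72$ ($K = \left(1 - -3\right) \left(-8 + 5\right) \left(-6\right) = \left(1 + 3\right) \left(-3\right) \left(-6\right) = 4 \left(-3\right) \left(-6\right) = \left(-12\right) \left(-6\right) = 72$)
$M = -293$ ($M = -291 - 2 = -293$)
$\frac{1}{K + M} = \frac{1}{72 - 293} = \frac{1}{-221} = - \frac{1}{221}$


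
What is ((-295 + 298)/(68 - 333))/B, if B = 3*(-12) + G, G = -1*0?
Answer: 1/3180 ≈ 0.00031447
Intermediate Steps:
G = 0
B = -36 (B = 3*(-12) + 0 = -36 + 0 = -36)
((-295 + 298)/(68 - 333))/B = ((-295 + 298)/(68 - 333))/(-36) = (3/(-265))*(-1/36) = (3*(-1/265))*(-1/36) = -3/265*(-1/36) = 1/3180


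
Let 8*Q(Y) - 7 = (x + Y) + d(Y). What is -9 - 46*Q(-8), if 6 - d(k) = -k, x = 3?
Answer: -9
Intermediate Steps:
d(k) = 6 + k (d(k) = 6 - (-1)*k = 6 + k)
Q(Y) = 2 + Y/4 (Q(Y) = 7/8 + ((3 + Y) + (6 + Y))/8 = 7/8 + (9 + 2*Y)/8 = 7/8 + (9/8 + Y/4) = 2 + Y/4)
-9 - 46*Q(-8) = -9 - 46*(2 + (¼)*(-8)) = -9 - 46*(2 - 2) = -9 - 46*0 = -9 + 0 = -9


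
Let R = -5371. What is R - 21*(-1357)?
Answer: 23126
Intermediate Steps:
R - 21*(-1357) = -5371 - 21*(-1357) = -5371 - 1*(-28497) = -5371 + 28497 = 23126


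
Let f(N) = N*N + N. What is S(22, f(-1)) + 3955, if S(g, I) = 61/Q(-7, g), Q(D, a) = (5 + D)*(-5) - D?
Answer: 67296/17 ≈ 3958.6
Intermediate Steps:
Q(D, a) = -25 - 6*D (Q(D, a) = (-25 - 5*D) - D = -25 - 6*D)
f(N) = N + N² (f(N) = N² + N = N + N²)
S(g, I) = 61/17 (S(g, I) = 61/(-25 - 6*(-7)) = 61/(-25 + 42) = 61/17)
S(22, f(-1)) + 3955 = 61/17 + 3955 = 67296/17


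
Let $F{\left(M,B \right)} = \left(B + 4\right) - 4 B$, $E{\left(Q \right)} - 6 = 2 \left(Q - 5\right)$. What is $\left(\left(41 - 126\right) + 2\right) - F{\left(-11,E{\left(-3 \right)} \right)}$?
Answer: $-117$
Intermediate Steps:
$E{\left(Q \right)} = -4 + 2 Q$ ($E{\left(Q \right)} = 6 + 2 \left(Q - 5\right) = 6 + 2 \left(-5 + Q\right) = 6 + \left(-10 + 2 Q\right) = -4 + 2 Q$)
$F{\left(M,B \right)} = 4 - 3 B$ ($F{\left(M,B \right)} = \left(4 + B\right) - 4 B = 4 - 3 B$)
$\left(\left(41 - 126\right) + 2\right) - F{\left(-11,E{\left(-3 \right)} \right)} = \left(\left(41 - 126\right) + 2\right) - \left(4 - 3 \left(-4 + 2 \left(-3\right)\right)\right) = \left(\left(41 - 126\right) + 2\right) - \left(4 - 3 \left(-4 - 6\right)\right) = \left(-85 + 2\right) - \left(4 - -30\right) = -83 - \left(4 + 30\right) = -83 - 34 = -117$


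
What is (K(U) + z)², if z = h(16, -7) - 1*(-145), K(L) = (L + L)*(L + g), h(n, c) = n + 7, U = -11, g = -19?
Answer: 685584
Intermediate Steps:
h(n, c) = 7 + n
K(L) = 2*L*(-19 + L) (K(L) = (L + L)*(L - 19) = (2*L)*(-19 + L) = 2*L*(-19 + L))
z = 168 (z = (7 + 16) - 1*(-145) = 23 + 145 = 168)
(K(U) + z)² = (2*(-11)*(-19 - 11) + 168)² = (2*(-11)*(-30) + 168)² = (660 + 168)² = 828² = 685584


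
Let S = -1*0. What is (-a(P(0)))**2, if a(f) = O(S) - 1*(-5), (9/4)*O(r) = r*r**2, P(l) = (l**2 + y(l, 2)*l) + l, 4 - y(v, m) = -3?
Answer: 25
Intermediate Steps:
S = 0
y(v, m) = 7 (y(v, m) = 4 - 1*(-3) = 4 + 3 = 7)
P(l) = l**2 + 8*l (P(l) = (l**2 + 7*l) + l = l**2 + 8*l)
O(r) = 4*r**3/9 (O(r) = 4*(r*r**2)/9 = 4*r**3/9)
a(f) = 5 (a(f) = (4/9)*0**3 - 1*(-5) = (4/9)*0 + 5 = 0 + 5 = 5)
(-a(P(0)))**2 = (-1*5)**2 = (-5)**2 = 25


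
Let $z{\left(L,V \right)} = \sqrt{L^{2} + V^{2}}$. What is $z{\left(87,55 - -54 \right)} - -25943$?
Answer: $25943 + 5 \sqrt{778} \approx 26082.0$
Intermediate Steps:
$z{\left(87,55 - -54 \right)} - -25943 = \sqrt{87^{2} + \left(55 - -54\right)^{2}} - -25943 = \sqrt{7569 + \left(55 + 54\right)^{2}} + 25943 = \sqrt{7569 + 109^{2}} + 25943 = \sqrt{7569 + 11881} + 25943 = \sqrt{19450} + 25943 = 5 \sqrt{778} + 25943 = 25943 + 5 \sqrt{778}$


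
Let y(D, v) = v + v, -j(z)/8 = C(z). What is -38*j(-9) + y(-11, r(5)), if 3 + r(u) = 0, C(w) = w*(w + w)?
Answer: 49242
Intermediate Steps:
C(w) = 2*w**2 (C(w) = w*(2*w) = 2*w**2)
r(u) = -3 (r(u) = -3 + 0 = -3)
j(z) = -16*z**2
y(D, v) = 2*v
-38*j(-9) + y(-11, r(5)) = -(-608)*(-9)**2 + 2*(-3) = -(-608)*81 - 6 = -38*(-1296) - 6 = 49248 - 6 = 49242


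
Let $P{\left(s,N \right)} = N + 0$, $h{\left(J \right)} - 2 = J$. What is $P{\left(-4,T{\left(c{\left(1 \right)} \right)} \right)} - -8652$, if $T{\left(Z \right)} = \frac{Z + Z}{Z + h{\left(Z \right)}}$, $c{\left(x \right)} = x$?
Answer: $\frac{17305}{2} \approx 8652.5$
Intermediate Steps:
$h{\left(J \right)} = 2 + J$
$T{\left(Z \right)} = \frac{2 Z}{2 + 2 Z}$ ($T{\left(Z \right)} = \frac{Z + Z}{Z + \left(2 + Z\right)} = \frac{2 Z}{2 + 2 Z}$)
$P{\left(s,N \right)} = N$
$P{\left(-4,T{\left(c{\left(1 \right)} \right)} \right)} - -8652 = 1 \frac{1}{1 + 1} - -8652 = 1 \cdot \frac{1}{2} + 8652 = \frac{1}{2} + 8652 = \frac{17305}{2}$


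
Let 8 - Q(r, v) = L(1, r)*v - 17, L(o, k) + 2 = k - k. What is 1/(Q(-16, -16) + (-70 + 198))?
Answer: 1/121 ≈ 0.0082645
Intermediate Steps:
L(o, k) = -2 (L(o, k) = -2 + (k - k) = -2 + 0 = -2)
Q(r, v) = 25 + 2*v (Q(r, v) = 8 - (-2*v - 17) = 8 - (-17 - 2*v) = 8 + (17 + 2*v) = 25 + 2*v)
1/(Q(-16, -16) + (-70 + 198)) = 1/((25 + 2*(-16)) + (-70 + 198)) = 1/((25 - 32) + 128) = 1/(-7 + 128) = 1/121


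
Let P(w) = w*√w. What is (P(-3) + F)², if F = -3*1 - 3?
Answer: 9 + 36*I*√3 ≈ 9.0 + 62.354*I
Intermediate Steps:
F = -6 (F = -3 - 3 = -6)
P(w) = w^(3/2)
(P(-3) + F)² = ((-3)^(3/2) - 6)² = (-3*I*√3 - 6)² = (-6 - 3*I*√3)²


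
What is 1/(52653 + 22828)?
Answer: 1/75481 ≈ 1.3248e-5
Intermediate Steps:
1/(52653 + 22828) = 1/75481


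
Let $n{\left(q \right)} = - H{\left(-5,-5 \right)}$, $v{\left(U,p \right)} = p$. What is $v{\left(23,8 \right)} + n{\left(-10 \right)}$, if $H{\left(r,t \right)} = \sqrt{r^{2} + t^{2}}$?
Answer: $8 - 5 \sqrt{2} \approx 0.92893$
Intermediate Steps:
$n{\left(q \right)} = - 5 \sqrt{2}$ ($n{\left(q \right)} = - \sqrt{\left(-5\right)^{2} + \left(-5\right)^{2}} = - \sqrt{25 + 25} = - \sqrt{50} = - 5 \sqrt{2}$)
$v{\left(23,8 \right)} + n{\left(-10 \right)} = 8 - 5 \sqrt{2}$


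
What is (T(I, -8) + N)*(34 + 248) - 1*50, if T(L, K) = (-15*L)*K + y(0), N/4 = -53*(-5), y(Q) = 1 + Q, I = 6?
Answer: 502192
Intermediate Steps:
N = 1060 (N = 4*(-53*(-5)) = 4*265 = 1060)
T(L, K) = 1 - 15*K*L (T(L, K) = (-15*L)*K + (1 + 0) = -15*K*L + 1 = 1 - 15*K*L)
(T(I, -8) + N)*(34 + 248) - 1*50 = ((1 - 15*(-8)*6) + 1060)*(34 + 248) - 1*50 = ((1 + 720) + 1060)*282 - 50 = (721 + 1060)*282 - 50 = 1781*282 - 50 = 502242 - 50 = 502192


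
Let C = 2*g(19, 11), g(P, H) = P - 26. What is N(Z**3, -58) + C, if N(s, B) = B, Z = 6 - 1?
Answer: -72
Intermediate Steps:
g(P, H) = -26 + P
Z = 5
C = -14 (C = 2*(-26 + 19) = 2*(-7) = -14)
N(Z**3, -58) + C = -58 - 14 = -72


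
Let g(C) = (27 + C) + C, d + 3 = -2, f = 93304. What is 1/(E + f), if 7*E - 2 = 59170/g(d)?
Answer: 119/11162380 ≈ 1.0661e-5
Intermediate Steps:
d = -5 (d = -3 - 2 = -5)
g(C) = 27 + 2*C
E = 59204/119 (E = 2/7 + (59170/(27 + 2*(-5)))/7 = 2/7 + (59170/(27 - 10))/7 = 2/7 + (59170/17)/7 = 2/7 + (59170*(1/17))/7 = 2/7 + (⅐)*(59170/17) = 2/7 + 59170/119 = 59204/119 ≈ 497.51)
1/(E + f) = 1/(59204/119 + 93304) = 1/(11162380/119) = 119/11162380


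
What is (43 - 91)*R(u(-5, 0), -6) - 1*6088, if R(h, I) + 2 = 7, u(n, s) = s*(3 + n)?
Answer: -6328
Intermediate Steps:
R(h, I) = 5 (R(h, I) = -2 + 7 = 5)
(43 - 91)*R(u(-5, 0), -6) - 1*6088 = (43 - 91)*5 - 1*6088 = -48*5 - 6088 = -240 - 6088 = -6328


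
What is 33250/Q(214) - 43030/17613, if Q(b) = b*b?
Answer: -692484815/403302474 ≈ -1.7170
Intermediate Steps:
Q(b) = b**2
33250/Q(214) - 43030/17613 = 33250/(214**2) - 43030/17613 = 33250/45796 - 43030*1/17613 = 33250*(1/45796) - 43030/17613 = 16625/22898 - 43030/17613 = -692484815/403302474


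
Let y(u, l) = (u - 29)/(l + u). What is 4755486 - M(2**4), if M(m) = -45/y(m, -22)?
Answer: 61821588/13 ≈ 4.7555e+6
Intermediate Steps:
y(u, l) = (-29 + u)/(l + u)
M(m) = -45*(-22 + m)/(-29 + m)
4755486 - M(2**4) = 4755486 - 45*(22 - 1*2**4)/(-29 + 2**4) = 4755486 - 45*(22 - 1*16)/(-29 + 16) = 4755486 - 45*(22 - 16)/(-13) = 4755486 - 45*(-1)*6/13 = 4755486 - 1*(-270/13) = 4755486 + 270/13 = 61821588/13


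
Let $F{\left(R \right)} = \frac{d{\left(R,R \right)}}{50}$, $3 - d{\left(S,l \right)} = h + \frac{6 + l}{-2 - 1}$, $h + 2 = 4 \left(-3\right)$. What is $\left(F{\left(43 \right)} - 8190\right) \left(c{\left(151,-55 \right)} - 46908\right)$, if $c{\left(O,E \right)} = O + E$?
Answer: $383359072$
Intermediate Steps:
$h = -14$ ($h = -2 + 4 \left(-3\right) = -2 - 12 = -14$)
$c{\left(O,E \right)} = E + O$
$d{\left(S,l \right)} = 19 + \frac{l}{3}$ ($d{\left(S,l \right)} = 3 - \left(-14 + \frac{6 + l}{-2 - 1}\right) = 3 - \left(-14 + \frac{6 + l}{-3}\right) = 3 - \left(-14 + \left(6 + l\right) \left(- \frac{1}{3}\right)\right) = 3 - \left(-14 - \left(2 + \frac{l}{3}\right)\right) = 3 - \left(-16 - \frac{l}{3}\right) = 3 + \left(16 + \frac{l}{3}\right) = 19 + \frac{l}{3}$)
$F{\left(R \right)} = \frac{19}{50} + \frac{R}{150}$ ($F{\left(R \right)} = \frac{19 + \frac{R}{3}}{50} = \left(19 + \frac{R}{3}\right) \frac{1}{50} = \frac{19}{50} + \frac{R}{150}$)
$\left(F{\left(43 \right)} - 8190\right) \left(c{\left(151,-55 \right)} - 46908\right) = \left(\left(\frac{19}{50} + \frac{1}{150} \cdot 43\right) - 8190\right) \left(\left(-55 + 151\right) - 46908\right) = \left(\left(\frac{19}{50} + \frac{43}{150}\right) - 8190\right) \left(96 - 46908\right) = \left(\frac{2}{3} - 8190\right) \left(-46812\right) = \left(- \frac{24568}{3}\right) \left(-46812\right) = 383359072$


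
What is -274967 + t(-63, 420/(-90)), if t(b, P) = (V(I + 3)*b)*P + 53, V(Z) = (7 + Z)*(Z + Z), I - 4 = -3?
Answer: -249042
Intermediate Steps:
I = 1 (I = 4 - 3 = 1)
V(Z) = 2*Z*(7 + Z) (V(Z) = (7 + Z)*(2*Z) = 2*Z*(7 + Z))
t(b, P) = 53 + 88*P*b (t(b, P) = ((2*(1 + 3)*(7 + (1 + 3)))*b)*P + 53 = ((2*4*(7 + 4))*b)*P + 53 = ((2*4*11)*b)*P + 53 = (88*b)*P + 53 = 88*P*b + 53 = 53 + 88*P*b)
-274967 + t(-63, 420/(-90)) = -274967 + (53 + 88*(420/(-90))*(-63)) = -274967 + (53 + 88*(420*(-1/90))*(-63)) = -274967 + (53 + 88*(-14/3)*(-63)) = -274967 + (53 + 25872) = -274967 + 25925 = -249042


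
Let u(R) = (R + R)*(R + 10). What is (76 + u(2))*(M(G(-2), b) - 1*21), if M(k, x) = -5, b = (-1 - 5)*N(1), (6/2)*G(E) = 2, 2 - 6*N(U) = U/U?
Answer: -3224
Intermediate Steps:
N(U) = ⅙ (N(U) = ⅓ - U/(6*U) = ⅓ - ⅙*1 = ⅓ - ⅙ = ⅙)
G(E) = ⅔ (G(E) = (⅓)*2 = ⅔)
b = -1 (b = (-1 - 5)*(⅙) = -6*⅙ = -1)
u(R) = 2*R*(10 + R) (u(R) = (2*R)*(10 + R) = 2*R*(10 + R))
(76 + u(2))*(M(G(-2), b) - 1*21) = (76 + 2*2*(10 + 2))*(-5 - 1*21) = (76 + 2*2*12)*(-5 - 21) = (76 + 48)*(-26) = 124*(-26) = -3224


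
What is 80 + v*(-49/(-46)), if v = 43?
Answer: 5787/46 ≈ 125.80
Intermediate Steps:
80 + v*(-49/(-46)) = 80 + 43*(-49/(-46)) = 80 + 43*(-49*(-1/46)) = 80 + 43*(49/46) = 80 + 2107/46 = 5787/46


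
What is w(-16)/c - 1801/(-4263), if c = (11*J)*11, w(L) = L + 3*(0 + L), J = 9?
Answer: 562819/1547469 ≈ 0.36370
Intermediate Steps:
w(L) = 4*L (w(L) = L + 3*L = 4*L)
c = 1089 (c = (11*9)*11 = 99*11 = 1089)
w(-16)/c - 1801/(-4263) = (4*(-16))/1089 - 1801/(-4263) = -64*1/1089 - 1801*(-1/4263) = -64/1089 + 1801/4263 = 562819/1547469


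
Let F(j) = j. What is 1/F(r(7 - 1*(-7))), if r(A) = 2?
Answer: ½ ≈ 0.50000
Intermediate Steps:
1/F(r(7 - 1*(-7))) = 1/2 = ½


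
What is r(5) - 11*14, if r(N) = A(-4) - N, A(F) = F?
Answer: -163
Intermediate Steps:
r(N) = -4 - N
r(5) - 11*14 = (-4 - 1*5) - 11*14 = (-4 - 5) - 154 = -9 - 154 = -163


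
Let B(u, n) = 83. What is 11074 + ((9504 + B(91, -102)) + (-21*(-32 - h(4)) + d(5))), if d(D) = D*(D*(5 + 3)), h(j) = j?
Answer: 21617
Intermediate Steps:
d(D) = 8*D² (d(D) = D*(D*8) = D*(8*D) = 8*D²)
11074 + ((9504 + B(91, -102)) + (-21*(-32 - h(4)) + d(5))) = 11074 + ((9504 + 83) + (-21*(-32 - 1*4) + 8*5²)) = 11074 + (9587 + (-21*(-32 - 4) + 8*25)) = 11074 + (9587 + (-21*(-36) + 200)) = 11074 + (9587 + (756 + 200)) = 11074 + (9587 + 956) = 11074 + 10543 = 21617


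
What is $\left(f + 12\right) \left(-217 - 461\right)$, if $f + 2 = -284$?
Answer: $185772$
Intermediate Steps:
$f = -286$ ($f = -2 - 284 = -286$)
$\left(f + 12\right) \left(-217 - 461\right) = \left(-286 + 12\right) \left(-217 - 461\right) = \left(-274\right) \left(-678\right) = 185772$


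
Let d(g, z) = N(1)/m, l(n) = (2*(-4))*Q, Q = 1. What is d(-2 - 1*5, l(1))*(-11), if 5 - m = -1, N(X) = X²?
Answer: -11/6 ≈ -1.8333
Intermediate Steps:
m = 6 (m = 5 - 1*(-1) = 5 + 1 = 6)
l(n) = -8 (l(n) = (2*(-4))*1 = -8*1 = -8)
d(g, z) = ⅙ (d(g, z) = 1²/6 = 1*(⅙) = ⅙)
d(-2 - 1*5, l(1))*(-11) = (⅙)*(-11) = -11/6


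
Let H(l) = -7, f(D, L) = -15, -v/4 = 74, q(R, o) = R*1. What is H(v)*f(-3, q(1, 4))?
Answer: 105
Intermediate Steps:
q(R, o) = R
v = -296 (v = -4*74 = -296)
H(v)*f(-3, q(1, 4)) = -7*(-15) = 105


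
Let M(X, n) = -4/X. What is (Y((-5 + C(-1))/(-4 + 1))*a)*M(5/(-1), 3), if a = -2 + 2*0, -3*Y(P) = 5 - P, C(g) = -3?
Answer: 56/45 ≈ 1.2444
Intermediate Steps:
Y(P) = -5/3 + P/3 (Y(P) = -(5 - P)/3 = -5/3 + P/3)
a = -2 (a = -2 + 0 = -2)
(Y((-5 + C(-1))/(-4 + 1))*a)*M(5/(-1), 3) = ((-5/3 + ((-5 - 3)/(-4 + 1))/3)*(-2))*(-4/(5/(-1))) = ((-5/3 + (-8/(-3))/3)*(-2))*(-4/(5*(-1))) = ((-5/3 + (-8*(-⅓))/3)*(-2))*(-4/(-5)) = ((-5/3 + (⅓)*(8/3))*(-2))*(-4*(-⅕)) = ((-5/3 + 8/9)*(-2))*(⅘) = -7/9*(-2)*(⅘) = (14/9)*(⅘) = 56/45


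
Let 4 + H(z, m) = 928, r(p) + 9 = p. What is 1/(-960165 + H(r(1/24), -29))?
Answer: -1/959241 ≈ -1.0425e-6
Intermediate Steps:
r(p) = -9 + p
H(z, m) = 924 (H(z, m) = -4 + 928 = 924)
1/(-960165 + H(r(1/24), -29)) = 1/(-960165 + 924) = 1/(-959241) = -1/959241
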